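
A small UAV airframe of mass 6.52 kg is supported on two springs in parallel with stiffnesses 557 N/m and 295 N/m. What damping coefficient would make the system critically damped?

149 N·s/m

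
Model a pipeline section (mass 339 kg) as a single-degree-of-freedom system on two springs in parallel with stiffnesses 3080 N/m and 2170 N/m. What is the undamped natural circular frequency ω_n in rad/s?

3.94 rad/s

Parallel springs add: k_eq = 3080 + 2170 = 5250 N/m.
ω_n = √(k_eq/m) = √(5250/339) = √15.49 = 3.935 rad/s.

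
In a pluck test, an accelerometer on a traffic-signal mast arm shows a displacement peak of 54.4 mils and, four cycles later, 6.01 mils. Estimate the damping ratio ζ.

0.0873

Logarithmic decrement δ = (1/n)·ln(x₀/x_n) = (1/4)·ln(54.4/6.01) = (1/4)·ln(9.052) = 0.5507.
ζ = δ/√(4π² + δ²) = 0.5507/√(39.48 + 0.303) = 0.5507/6.307 = 0.08732.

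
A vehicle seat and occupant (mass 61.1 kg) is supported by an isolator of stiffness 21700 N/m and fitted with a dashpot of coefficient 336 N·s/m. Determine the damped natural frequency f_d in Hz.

ω_n = √(k/m) = √(21700/61.1) = 18.85 rad/s.
Critical damping c_c = 2√(k·m) = 2√(21700 × 61.1) = 2303 N·s/m, so ζ = c/c_c = 336/2303 = 0.1459.
ω_d = ω_n√(1 − ζ²) = 18.85 × √(1 − 0.0213) = 18.64 rad/s.
f_d = ω_d/(2π) = 2.967 Hz.

2.97 Hz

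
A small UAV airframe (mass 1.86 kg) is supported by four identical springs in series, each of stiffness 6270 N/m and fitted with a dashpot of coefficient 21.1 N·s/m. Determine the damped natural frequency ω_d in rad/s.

28.5 rad/s

Series springs: 1/k_eq = 4/6270, so k_eq = 6270/4 = 1568 N/m.
ω_n = √(k_eq/m) = √(1568/1.86) = 29.03 rad/s.
Critical damping c_c = 2√(k_eq·m) = 2√(1568 × 1.86) = 108.0 N·s/m, so ζ = c/c_c = 21.1/108.0 = 0.1954.
ω_d = ω_n√(1 − ζ²) = 29.03 × √(1 − 0.0382) = 28.47 rad/s.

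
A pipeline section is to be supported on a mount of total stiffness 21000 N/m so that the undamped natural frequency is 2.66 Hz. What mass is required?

ω_n = 2πf_n = 2π × 2.66 = 16.71 rad/s.
m = k/ω_n² = 21000/16.71² = 21000/279.3 = 75.18 kg.

75.2 kg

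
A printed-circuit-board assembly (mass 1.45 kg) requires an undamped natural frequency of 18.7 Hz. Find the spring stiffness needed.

ω_n = 2πf_n = 2π × 18.7 = 117.5 rad/s.
k = m·ω_n² = 1.45 × 117.5² = 1.45 × 13810 = 20020 N/m.

20000 N/m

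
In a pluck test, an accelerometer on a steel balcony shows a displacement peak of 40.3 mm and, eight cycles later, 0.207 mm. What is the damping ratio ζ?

Logarithmic decrement δ = (1/n)·ln(x₀/x_n) = (1/8)·ln(40.3/0.207) = (1/8)·ln(194.7) = 0.6589.
ζ = δ/√(4π² + δ²) = 0.6589/√(39.48 + 0.434) = 0.6589/6.318 = 0.1043.

0.104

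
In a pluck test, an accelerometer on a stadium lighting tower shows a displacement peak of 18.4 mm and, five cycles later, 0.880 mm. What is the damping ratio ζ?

0.0963

Logarithmic decrement δ = (1/n)·ln(x₀/x_n) = (1/5)·ln(18.4/0.880) = (1/5)·ln(20.91) = 0.6080.
ζ = δ/√(4π² + δ²) = 0.6080/√(39.48 + 0.370) = 0.6080/6.313 = 0.09632.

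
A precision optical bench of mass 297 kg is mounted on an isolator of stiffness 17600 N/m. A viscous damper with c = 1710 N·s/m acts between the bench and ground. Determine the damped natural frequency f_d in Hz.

ω_n = √(k/m) = √(17600/297) = 7.698 rad/s.
Critical damping c_c = 2√(k·m) = 2√(17600 × 297) = 4573 N·s/m, so ζ = c/c_c = 1710/4573 = 0.3740.
ω_d = ω_n√(1 − ζ²) = 7.698 × √(1 − 0.140) = 7.139 rad/s.
f_d = ω_d/(2π) = 1.136 Hz.

1.14 Hz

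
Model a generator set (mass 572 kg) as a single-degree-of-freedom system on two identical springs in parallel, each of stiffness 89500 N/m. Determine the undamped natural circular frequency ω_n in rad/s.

17.7 rad/s

Parallel springs add: k_eq = 2 × 89500 = 179000 N/m.
ω_n = √(k_eq/m) = √(179000/572) = √312.9 = 17.69 rad/s.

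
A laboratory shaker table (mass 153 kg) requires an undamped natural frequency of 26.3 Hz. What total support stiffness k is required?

4180000 N/m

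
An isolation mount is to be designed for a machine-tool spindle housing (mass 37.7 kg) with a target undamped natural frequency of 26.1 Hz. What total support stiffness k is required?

ω_n = 2πf_n = 2π × 26.1 = 164.0 rad/s.
k = m·ω_n² = 37.7 × 164.0² = 37.7 × 26890 = 1014000 N/m.

1010000 N/m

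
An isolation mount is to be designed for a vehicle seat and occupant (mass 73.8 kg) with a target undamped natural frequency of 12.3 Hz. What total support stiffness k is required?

441000 N/m

ω_n = 2πf_n = 2π × 12.3 = 77.28 rad/s.
k = m·ω_n² = 73.8 × 77.28² = 73.8 × 5973 = 440800 N/m.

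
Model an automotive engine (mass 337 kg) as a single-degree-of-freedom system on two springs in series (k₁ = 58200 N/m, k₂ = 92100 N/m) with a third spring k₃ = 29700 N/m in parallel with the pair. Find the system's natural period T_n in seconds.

0.451 s

Series pair: k_s = k₁k₂/(k₁+k₂) = (58200)(92100)/(58200 + 92100) = 35660 N/m. In parallel with k₃: k_eq = 35660 + 29700 = 65360 N/m.
ω_n = √(k_eq/m) = √(65360/337) = √194.0 = 13.93 rad/s.
T_n = 2π/ω_n = 6.283/13.93 = 0.4512 s.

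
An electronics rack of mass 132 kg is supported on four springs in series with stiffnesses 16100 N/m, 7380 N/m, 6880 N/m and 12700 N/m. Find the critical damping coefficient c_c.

1120 N·s/m

Series springs: 1/k_eq = 1/16100 + 1/7380 + 1/6880 + 1/12700 = 0.0004217, so k_eq = 2371 N/m.
c_c = 2√(k_eq·m) = 2√(2371 × 132) = 2 × 559.5 = 1119 N·s/m.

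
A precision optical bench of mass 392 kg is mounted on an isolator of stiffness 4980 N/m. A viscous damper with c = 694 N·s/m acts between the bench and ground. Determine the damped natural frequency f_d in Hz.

ω_n = √(k/m) = √(4980/392) = 3.564 rad/s.
Critical damping c_c = 2√(k·m) = 2√(4980 × 392) = 2794 N·s/m, so ζ = c/c_c = 694/2794 = 0.2484.
ω_d = ω_n√(1 − ζ²) = 3.564 × √(1 − 0.0617) = 3.453 rad/s.
f_d = ω_d/(2π) = 0.5495 Hz.

0.549 Hz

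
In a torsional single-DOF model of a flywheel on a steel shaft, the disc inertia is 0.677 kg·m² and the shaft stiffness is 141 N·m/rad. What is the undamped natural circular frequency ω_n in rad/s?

ω_n = √(k_t/J) = √(141/0.677) = √208.3 = 14.43 rad/s.

14.4 rad/s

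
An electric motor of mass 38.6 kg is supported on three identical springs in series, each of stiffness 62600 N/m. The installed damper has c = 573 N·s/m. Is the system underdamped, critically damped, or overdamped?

Series springs: 1/k_eq = 3/62600, so k_eq = 62600/3 = 20870 N/m.
c_c = 2√(k_eq·m) = 1795 N·s/m; ζ = c/c_c = 573/1795 = 0.319.
Since ζ < 1 the system is underdamped.

underdamped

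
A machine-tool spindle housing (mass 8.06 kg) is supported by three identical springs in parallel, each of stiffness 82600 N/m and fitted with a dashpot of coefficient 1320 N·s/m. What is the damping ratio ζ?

Parallel springs add: k_eq = 3 × 82600 = 247800 N/m.
ω_n = √(k_eq/m) = √(247800/8.06) = 175.3 rad/s.
Critical damping c_c = 2√(k_eq·m) = 2√(247800 × 8.06) = 2826 N·s/m, so ζ = c/c_c = 1320/2826 = 0.4670.

0.467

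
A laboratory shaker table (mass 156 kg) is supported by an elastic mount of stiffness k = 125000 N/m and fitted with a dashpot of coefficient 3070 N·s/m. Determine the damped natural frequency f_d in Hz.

4.22 Hz

ω_n = √(k/m) = √(125000/156) = 28.31 rad/s.
Critical damping c_c = 2√(k·m) = 2√(125000 × 156) = 8832 N·s/m, so ζ = c/c_c = 3070/8832 = 0.3476.
ω_d = ω_n√(1 − ζ²) = 28.31 × √(1 − 0.121) = 26.54 rad/s.
f_d = ω_d/(2π) = 4.224 Hz.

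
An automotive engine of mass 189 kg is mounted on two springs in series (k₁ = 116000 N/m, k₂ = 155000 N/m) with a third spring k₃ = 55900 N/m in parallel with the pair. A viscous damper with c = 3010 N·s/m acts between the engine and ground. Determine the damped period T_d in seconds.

Series pair: k_s = k₁k₂/(k₁+k₂) = (116000)(155000)/(116000 + 155000) = 66350 N/m. In parallel with k₃: k_eq = 66350 + 55900 = 122200 N/m.
ω_n = √(k_eq/m) = √(122200/189) = 25.43 rad/s.
Critical damping c_c = 2√(k_eq·m) = 2√(122200 × 189) = 9613 N·s/m, so ζ = c/c_c = 3010/9613 = 0.3131.
ω_d = ω_n√(1 − ζ²) = 25.43 × √(1 − 0.0980) = 24.15 rad/s.
T_d = 2π/ω_d = 0.2601 s.

0.260 s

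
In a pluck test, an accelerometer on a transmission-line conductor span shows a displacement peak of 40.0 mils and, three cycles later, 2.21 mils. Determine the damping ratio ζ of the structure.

Logarithmic decrement δ = (1/n)·ln(x₀/x_n) = (1/3)·ln(40.0/2.21) = (1/3)·ln(18.10) = 0.9653.
ζ = δ/√(4π² + δ²) = 0.9653/√(39.48 + 0.932) = 0.9653/6.357 = 0.1518.

0.152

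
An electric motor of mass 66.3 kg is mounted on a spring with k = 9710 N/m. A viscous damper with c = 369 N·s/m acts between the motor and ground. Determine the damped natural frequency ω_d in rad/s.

ω_n = √(k/m) = √(9710/66.3) = 12.10 rad/s.
Critical damping c_c = 2√(k·m) = 2√(9710 × 66.3) = 1605 N·s/m, so ζ = c/c_c = 369/1605 = 0.2299.
ω_d = ω_n√(1 − ζ²) = 12.10 × √(1 − 0.0529) = 11.78 rad/s.

11.8 rad/s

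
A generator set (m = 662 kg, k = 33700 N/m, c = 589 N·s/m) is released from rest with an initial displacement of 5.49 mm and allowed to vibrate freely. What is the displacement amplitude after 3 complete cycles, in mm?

1.69 mm

ζ = c/(2√(km)) = 589/(2√(33700 × 662)) = 589/9447 = 0.06235.
Logarithmic decrement δ = 2πζ/√(1 − ζ²) = 2π × 0.06235/√(1 − 0.00389) = 0.3925.
After n cycles, x_n/x₀ = e^(−nδ), so x_3 = 5.49 × e^(−3 × 0.3925) = 5.49 × 0.3080 = 1.691 mm.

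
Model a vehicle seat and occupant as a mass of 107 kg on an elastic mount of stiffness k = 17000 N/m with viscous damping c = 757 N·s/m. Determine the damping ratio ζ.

0.281

ω_n = √(k/m) = √(17000/107) = 12.60 rad/s.
Critical damping c_c = 2√(k·m) = 2√(17000 × 107) = 2697 N·s/m, so ζ = c/c_c = 757/2697 = 0.2806.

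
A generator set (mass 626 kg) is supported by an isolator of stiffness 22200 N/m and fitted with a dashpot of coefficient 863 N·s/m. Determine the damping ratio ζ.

ω_n = √(k/m) = √(22200/626) = 5.955 rad/s.
Critical damping c_c = 2√(k·m) = 2√(22200 × 626) = 7456 N·s/m, so ζ = c/c_c = 863/7456 = 0.1157.

0.116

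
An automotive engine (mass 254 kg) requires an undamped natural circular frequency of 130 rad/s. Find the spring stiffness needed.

4290000 N/m

k = m·ω_n² = 254 × 130.0² = 254 × 16900 = 4293000 N/m.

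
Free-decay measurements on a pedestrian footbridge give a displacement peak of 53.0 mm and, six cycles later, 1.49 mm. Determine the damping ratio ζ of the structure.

Logarithmic decrement δ = (1/n)·ln(x₀/x_n) = (1/6)·ln(53.0/1.49) = (1/6)·ln(35.57) = 0.5953.
ζ = δ/√(4π² + δ²) = 0.5953/√(39.48 + 0.354) = 0.5953/6.311 = 0.09432.

0.0943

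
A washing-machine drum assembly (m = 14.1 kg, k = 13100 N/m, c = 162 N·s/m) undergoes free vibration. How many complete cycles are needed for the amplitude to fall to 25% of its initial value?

2 cycles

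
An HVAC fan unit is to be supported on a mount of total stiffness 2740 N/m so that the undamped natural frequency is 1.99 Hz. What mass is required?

17.5 kg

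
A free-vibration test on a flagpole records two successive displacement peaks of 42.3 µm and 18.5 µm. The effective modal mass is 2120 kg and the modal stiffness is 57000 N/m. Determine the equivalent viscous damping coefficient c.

Logarithmic decrement δ = (1/n)·ln(x₀/x_n) = (1/1)·ln(42.3/18.5) = (1/1)·ln(2.286) = 0.8270.
ζ = δ/√(4π² + δ²) = 0.8270/√(39.48 + 0.684) = 0.8270/6.337 = 0.1305.
c = ζ · 2√(km) = 0.1305 × 2√(57000 × 2120) = 0.1305 × 21990 = 2869 N·s/m.

2870 N·s/m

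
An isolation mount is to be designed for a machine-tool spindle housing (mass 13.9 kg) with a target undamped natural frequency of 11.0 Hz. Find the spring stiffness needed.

66400 N/m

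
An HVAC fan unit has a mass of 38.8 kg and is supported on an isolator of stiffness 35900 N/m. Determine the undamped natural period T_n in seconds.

ω_n = √(k/m) = √(35900/38.8) = √925.3 = 30.42 rad/s.
T_n = 2π/ω_n = 6.283/30.42 = 0.2066 s.

0.207 s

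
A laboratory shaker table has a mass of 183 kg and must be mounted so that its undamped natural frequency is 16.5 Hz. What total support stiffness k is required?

1970000 N/m

ω_n = 2πf_n = 2π × 16.5 = 103.7 rad/s.
k = m·ω_n² = 183 × 103.7² = 183 × 10750 = 1967000 N/m.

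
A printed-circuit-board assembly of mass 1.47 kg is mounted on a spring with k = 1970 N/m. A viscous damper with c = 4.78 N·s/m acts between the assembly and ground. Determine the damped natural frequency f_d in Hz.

5.82 Hz

ω_n = √(k/m) = √(1970/1.47) = 36.61 rad/s.
Critical damping c_c = 2√(k·m) = 2√(1970 × 1.47) = 107.6 N·s/m, so ζ = c/c_c = 4.78/107.6 = 0.04441.
ω_d = ω_n√(1 − ζ²) = 36.61 × √(1 − 0.00197) = 36.57 rad/s.
f_d = ω_d/(2π) = 5.821 Hz.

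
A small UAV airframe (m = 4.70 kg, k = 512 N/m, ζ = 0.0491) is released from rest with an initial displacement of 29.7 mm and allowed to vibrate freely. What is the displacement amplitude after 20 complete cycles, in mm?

Logarithmic decrement δ = 2πζ/√(1 − ζ²) = 2π × 0.04910/√(1 − 0.00241) = 0.3089.
After n cycles, x_n/x₀ = e^(−nδ), so x_20 = 29.7 × e^(−20 × 0.3089) = 29.7 × 0.002076 = 0.06164 mm.

0.0616 mm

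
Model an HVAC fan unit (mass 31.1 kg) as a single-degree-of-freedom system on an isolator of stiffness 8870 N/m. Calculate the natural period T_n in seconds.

ω_n = √(k/m) = √(8870/31.1) = √285.2 = 16.89 rad/s.
T_n = 2π/ω_n = 6.283/16.89 = 0.3720 s.

0.372 s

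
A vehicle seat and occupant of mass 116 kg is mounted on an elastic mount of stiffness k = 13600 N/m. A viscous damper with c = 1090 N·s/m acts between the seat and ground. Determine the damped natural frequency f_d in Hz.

1.55 Hz

ω_n = √(k/m) = √(13600/116) = 10.83 rad/s.
Critical damping c_c = 2√(k·m) = 2√(13600 × 116) = 2512 N·s/m, so ζ = c/c_c = 1090/2512 = 0.4339.
ω_d = ω_n√(1 − ζ²) = 10.83 × √(1 − 0.188) = 9.755 rad/s.
f_d = ω_d/(2π) = 1.553 Hz.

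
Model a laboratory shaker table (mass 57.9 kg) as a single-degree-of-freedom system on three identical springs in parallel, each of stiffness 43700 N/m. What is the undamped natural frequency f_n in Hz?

Parallel springs add: k_eq = 3 × 43700 = 131100 N/m.
ω_n = √(k_eq/m) = √(131100/57.9) = √2264 = 47.58 rad/s.
f_n = ω_n/(2π) = 47.58/6.283 = 7.573 Hz.

7.57 Hz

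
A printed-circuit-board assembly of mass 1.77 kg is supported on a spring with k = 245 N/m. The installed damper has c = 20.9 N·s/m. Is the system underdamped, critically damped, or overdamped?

underdamped

c_c = 2√(k·m) = 41.65 N·s/m; ζ = c/c_c = 20.9/41.65 = 0.502.
Since ζ < 1 the system is underdamped.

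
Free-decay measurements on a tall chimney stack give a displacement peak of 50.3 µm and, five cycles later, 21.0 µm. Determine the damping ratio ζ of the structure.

Logarithmic decrement δ = (1/n)·ln(x₀/x_n) = (1/5)·ln(50.3/21.0) = (1/5)·ln(2.395) = 0.1747.
ζ = δ/√(4π² + δ²) = 0.1747/√(39.48 + 0.0305) = 0.1747/6.286 = 0.02779.

0.0278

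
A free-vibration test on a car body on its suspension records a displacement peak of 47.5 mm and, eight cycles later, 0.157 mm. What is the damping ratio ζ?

0.113

Logarithmic decrement δ = (1/n)·ln(x₀/x_n) = (1/8)·ln(47.5/0.157) = (1/8)·ln(302.5) = 0.7140.
ζ = δ/√(4π² + δ²) = 0.7140/√(39.48 + 0.510) = 0.7140/6.324 = 0.1129.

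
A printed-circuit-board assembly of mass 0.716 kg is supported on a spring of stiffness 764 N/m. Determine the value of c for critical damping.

46.8 N·s/m

c_c = 2√(k·m) = 2√(764.0 × 0.716) = 2 × 23.39 = 46.78 N·s/m.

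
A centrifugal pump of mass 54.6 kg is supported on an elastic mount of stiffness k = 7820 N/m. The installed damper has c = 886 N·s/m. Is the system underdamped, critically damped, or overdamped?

underdamped

c_c = 2√(k·m) = 1307 N·s/m; ζ = c/c_c = 886/1307 = 0.678.
Since ζ < 1 the system is underdamped.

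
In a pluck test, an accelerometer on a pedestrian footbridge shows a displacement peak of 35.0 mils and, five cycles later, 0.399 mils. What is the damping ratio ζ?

Logarithmic decrement δ = (1/n)·ln(x₀/x_n) = (1/5)·ln(35.0/0.399) = (1/5)·ln(87.72) = 0.8948.
ζ = δ/√(4π² + δ²) = 0.8948/√(39.48 + 0.801) = 0.8948/6.347 = 0.1410.

0.141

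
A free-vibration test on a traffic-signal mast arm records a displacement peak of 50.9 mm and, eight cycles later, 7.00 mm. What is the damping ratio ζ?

0.0394

Logarithmic decrement δ = (1/n)·ln(x₀/x_n) = (1/8)·ln(50.9/7.00) = (1/8)·ln(7.271) = 0.2480.
ζ = δ/√(4π² + δ²) = 0.2480/√(39.48 + 0.0615) = 0.2480/6.288 = 0.03944.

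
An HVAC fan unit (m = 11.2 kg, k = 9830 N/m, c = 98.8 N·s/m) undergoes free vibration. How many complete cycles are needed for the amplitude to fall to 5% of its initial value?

ζ = c/(2√(km)) = 98.8/(2√(9830 × 11.2)) = 98.8/663.6 = 0.1489.
Logarithmic decrement δ = 2πζ/√(1 − ζ²) = 2π × 0.1489/√(1 − 0.0222) = 0.9460.
x_n/x₀ = e^(−nδ) ≤ 0.05; take ln: n ≥ ln(1/0.05)/δ = 2.996/0.9460 = 3.167.
So 4 complete cycles are required.

4 cycles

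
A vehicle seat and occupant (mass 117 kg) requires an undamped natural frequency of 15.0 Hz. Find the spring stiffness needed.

ω_n = 2πf_n = 2π × 15.0 = 94.25 rad/s.
k = m·ω_n² = 117 × 94.25² = 117 × 8883 = 1039000 N/m.

1040000 N/m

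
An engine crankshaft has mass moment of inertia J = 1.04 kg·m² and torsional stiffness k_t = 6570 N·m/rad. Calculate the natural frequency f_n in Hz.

ω_n = √(k_t/J) = √(6570/1.04) = √6317 = 79.48 rad/s.
f_n = ω_n/(2π) = 79.48/6.283 = 12.65 Hz.

12.6 Hz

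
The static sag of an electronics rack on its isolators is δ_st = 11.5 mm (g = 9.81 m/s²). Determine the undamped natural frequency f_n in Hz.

4.65 Hz

ω_n = √(g/δ_st) = √(9.81/0.0115) = √853.0 = 29.21 rad/s.
f_n = ω_n/(2π) = 29.21/6.283 = 4.648 Hz.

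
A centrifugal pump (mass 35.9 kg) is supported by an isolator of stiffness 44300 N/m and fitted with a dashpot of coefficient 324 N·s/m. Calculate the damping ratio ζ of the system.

ω_n = √(k/m) = √(44300/35.9) = 35.13 rad/s.
Critical damping c_c = 2√(k·m) = 2√(44300 × 35.9) = 2522 N·s/m, so ζ = c/c_c = 324/2522 = 0.1285.

0.128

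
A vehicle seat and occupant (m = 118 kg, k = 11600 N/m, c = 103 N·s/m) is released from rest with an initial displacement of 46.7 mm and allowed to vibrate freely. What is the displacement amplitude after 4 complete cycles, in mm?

ζ = c/(2√(km)) = 103/(2√(11600 × 118)) = 103/2340 = 0.04402.
Logarithmic decrement δ = 2πζ/√(1 − ζ²) = 2π × 0.04402/√(1 − 0.00194) = 0.2768.
After n cycles, x_n/x₀ = e^(−nδ), so x_4 = 46.7 × e^(−4 × 0.2768) = 46.7 × 0.3304 = 15.43 mm.

15.4 mm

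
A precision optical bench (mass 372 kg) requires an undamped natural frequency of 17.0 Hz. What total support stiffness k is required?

4240000 N/m

ω_n = 2πf_n = 2π × 17.0 = 106.8 rad/s.
k = m·ω_n² = 372 × 106.8² = 372 × 11410 = 4244000 N/m.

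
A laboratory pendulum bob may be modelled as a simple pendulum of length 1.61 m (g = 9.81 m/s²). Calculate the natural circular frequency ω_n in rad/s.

2.47 rad/s

For a simple pendulum ω_n = √(g/L) = √(9.81/1.61) = √6.093 = 2.468 rad/s.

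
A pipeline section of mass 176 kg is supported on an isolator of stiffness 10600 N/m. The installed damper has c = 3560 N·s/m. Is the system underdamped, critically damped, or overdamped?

overdamped

c_c = 2√(k·m) = 2732 N·s/m; ζ = c/c_c = 3560/2732 = 1.30.
Since ζ > 1 the system is overdamped.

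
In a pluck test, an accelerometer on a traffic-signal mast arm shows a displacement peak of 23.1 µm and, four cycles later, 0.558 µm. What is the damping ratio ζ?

0.147

Logarithmic decrement δ = (1/n)·ln(x₀/x_n) = (1/4)·ln(23.1/0.558) = (1/4)·ln(41.40) = 0.9308.
ζ = δ/√(4π² + δ²) = 0.9308/√(39.48 + 0.866) = 0.9308/6.352 = 0.1465.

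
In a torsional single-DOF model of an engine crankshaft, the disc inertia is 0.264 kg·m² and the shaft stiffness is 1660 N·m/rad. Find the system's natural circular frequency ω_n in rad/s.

79.3 rad/s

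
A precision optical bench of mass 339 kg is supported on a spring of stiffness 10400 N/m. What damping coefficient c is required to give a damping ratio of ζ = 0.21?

789 N·s/m

c_c = 2√(k·m) = 2√(10400 × 339) = 3755 N·s/m.
c = ζ·c_c = 0.21 × 3755 = 788.6 N·s/m.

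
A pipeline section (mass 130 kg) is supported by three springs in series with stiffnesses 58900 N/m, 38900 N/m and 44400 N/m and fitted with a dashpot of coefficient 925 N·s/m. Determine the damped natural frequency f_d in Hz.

Series springs: 1/k_eq = 1/58900 + 1/38900 + 1/44400 = 6.521×10^-5, so k_eq = 15340 N/m.
ω_n = √(k_eq/m) = √(15340/130) = 10.86 rad/s.
Critical damping c_c = 2√(k_eq·m) = 2√(15340 × 130) = 2824 N·s/m, so ζ = c/c_c = 925/2824 = 0.3276.
ω_d = ω_n√(1 − ζ²) = 10.86 × √(1 − 0.107) = 10.26 rad/s.
f_d = ω_d/(2π) = 1.633 Hz.

1.63 Hz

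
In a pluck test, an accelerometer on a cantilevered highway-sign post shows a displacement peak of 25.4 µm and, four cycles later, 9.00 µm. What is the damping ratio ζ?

0.0412

Logarithmic decrement δ = (1/n)·ln(x₀/x_n) = (1/4)·ln(25.4/9.00) = (1/4)·ln(2.822) = 0.2594.
ζ = δ/√(4π² + δ²) = 0.2594/√(39.48 + 0.0673) = 0.2594/6.289 = 0.04125.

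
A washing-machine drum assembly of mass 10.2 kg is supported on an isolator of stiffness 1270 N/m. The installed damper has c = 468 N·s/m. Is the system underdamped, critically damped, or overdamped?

overdamped

c_c = 2√(k·m) = 227.6 N·s/m; ζ = c/c_c = 468/227.6 = 2.06.
Since ζ > 1 the system is overdamped.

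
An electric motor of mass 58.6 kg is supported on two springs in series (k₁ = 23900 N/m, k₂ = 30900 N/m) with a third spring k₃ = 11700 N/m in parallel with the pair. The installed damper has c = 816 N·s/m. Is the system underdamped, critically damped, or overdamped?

underdamped

Series pair: k_s = k₁k₂/(k₁+k₂) = (23900)(30900)/(23900 + 30900) = 13480 N/m. In parallel with k₃: k_eq = 13480 + 11700 = 25180 N/m.
c_c = 2√(k_eq·m) = 2429 N·s/m; ζ = c/c_c = 816/2429 = 0.336.
Since ζ < 1 the system is underdamped.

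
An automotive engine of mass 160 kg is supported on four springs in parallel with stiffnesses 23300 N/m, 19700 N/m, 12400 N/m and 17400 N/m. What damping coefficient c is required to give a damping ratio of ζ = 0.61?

4160 N·s/m

Parallel springs add: k_eq = 23300 + 19700 + 12400 + 17400 = 72800 N/m.
c_c = 2√(k_eq·m) = 2√(72800 × 160) = 6826 N·s/m.
c = ζ·c_c = 0.61 × 6826 = 4164 N·s/m.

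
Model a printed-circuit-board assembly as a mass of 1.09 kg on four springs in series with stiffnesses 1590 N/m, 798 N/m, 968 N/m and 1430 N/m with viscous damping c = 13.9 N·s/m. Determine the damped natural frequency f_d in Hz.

Series springs: 1/k_eq = 1/1590 + 1/798 + 1/968 + 1/1430 = 0.003614, so k_eq = 276.7 N/m.
ω_n = √(k_eq/m) = √(276.7/1.09) = 15.93 rad/s.
Critical damping c_c = 2√(k_eq·m) = 2√(276.7 × 1.09) = 34.73 N·s/m, so ζ = c/c_c = 13.9/34.73 = 0.4002.
ω_d = ω_n√(1 − ζ²) = 15.93 × √(1 − 0.160) = 14.60 rad/s.
f_d = ω_d/(2π) = 2.324 Hz.

2.32 Hz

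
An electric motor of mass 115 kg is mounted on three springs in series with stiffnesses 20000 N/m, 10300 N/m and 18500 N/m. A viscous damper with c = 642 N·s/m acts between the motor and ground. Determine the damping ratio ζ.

Series springs: 1/k_eq = 1/20000 + 1/10300 + 1/18500 = 0.0002011, so k_eq = 4972 N/m.
ω_n = √(k_eq/m) = √(4972/115) = 6.575 rad/s.
Critical damping c_c = 2√(k_eq·m) = 2√(4972 × 115) = 1512 N·s/m, so ζ = c/c_c = 642/1512 = 0.4245.

0.425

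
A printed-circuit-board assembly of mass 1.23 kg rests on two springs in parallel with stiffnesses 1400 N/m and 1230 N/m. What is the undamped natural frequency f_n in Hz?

Parallel springs add: k_eq = 1400 + 1230 = 2630 N/m.
ω_n = √(k_eq/m) = √(2630/1.23) = √2138 = 46.24 rad/s.
f_n = ω_n/(2π) = 46.24/6.283 = 7.359 Hz.

7.36 Hz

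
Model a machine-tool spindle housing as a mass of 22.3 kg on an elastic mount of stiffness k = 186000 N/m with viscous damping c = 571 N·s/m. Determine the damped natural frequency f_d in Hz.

14.4 Hz

ω_n = √(k/m) = √(186000/22.3) = 91.33 rad/s.
Critical damping c_c = 2√(k·m) = 2√(186000 × 22.3) = 4073 N·s/m, so ζ = c/c_c = 571/4073 = 0.1402.
ω_d = ω_n√(1 − ζ²) = 91.33 × √(1 − 0.0197) = 90.43 rad/s.
f_d = ω_d/(2π) = 14.39 Hz.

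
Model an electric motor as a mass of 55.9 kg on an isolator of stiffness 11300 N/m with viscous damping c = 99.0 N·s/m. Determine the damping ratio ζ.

ω_n = √(k/m) = √(11300/55.9) = 14.22 rad/s.
Critical damping c_c = 2√(k·m) = 2√(11300 × 55.9) = 1590 N·s/m, so ζ = c/c_c = 99.0/1590 = 0.06228.

0.0623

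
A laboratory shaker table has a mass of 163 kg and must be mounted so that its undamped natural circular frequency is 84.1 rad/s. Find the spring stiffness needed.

1150000 N/m

k = m·ω_n² = 163 × 84.10² = 163 × 7073 = 1153000 N/m.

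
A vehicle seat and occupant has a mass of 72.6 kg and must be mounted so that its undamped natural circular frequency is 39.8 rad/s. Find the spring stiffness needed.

115000 N/m

k = m·ω_n² = 72.6 × 39.80² = 72.6 × 1584 = 115000 N/m.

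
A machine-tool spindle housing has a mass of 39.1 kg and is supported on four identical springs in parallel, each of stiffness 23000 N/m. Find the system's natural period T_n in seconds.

0.130 s

Parallel springs add: k_eq = 4 × 23000 = 92000 N/m.
ω_n = √(k_eq/m) = √(92000/39.1) = √2353 = 48.51 rad/s.
T_n = 2π/ω_n = 6.283/48.51 = 0.1295 s.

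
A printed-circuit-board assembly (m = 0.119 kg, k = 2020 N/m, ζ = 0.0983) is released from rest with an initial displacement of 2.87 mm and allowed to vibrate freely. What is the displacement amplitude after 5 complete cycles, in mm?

Logarithmic decrement δ = 2πζ/√(1 − ζ²) = 2π × 0.09830/√(1 − 0.00966) = 0.6206.
After n cycles, x_n/x₀ = e^(−nδ), so x_5 = 2.87 × e^(−5 × 0.6206) = 2.87 × 0.04490 = 0.1289 mm.

0.129 mm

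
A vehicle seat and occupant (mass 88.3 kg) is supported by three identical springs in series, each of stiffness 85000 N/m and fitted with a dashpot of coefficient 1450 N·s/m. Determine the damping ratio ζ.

Series springs: 1/k_eq = 3/85000, so k_eq = 85000/3 = 28330 N/m.
ω_n = √(k_eq/m) = √(28330/88.3) = 17.91 rad/s.
Critical damping c_c = 2√(k_eq·m) = 2√(28330 × 88.3) = 3163 N·s/m, so ζ = c/c_c = 1450/3163 = 0.4584.

0.458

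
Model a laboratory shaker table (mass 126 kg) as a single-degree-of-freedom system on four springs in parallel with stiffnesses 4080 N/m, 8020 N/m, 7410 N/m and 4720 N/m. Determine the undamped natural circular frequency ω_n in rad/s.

13.9 rad/s

Parallel springs add: k_eq = 4080 + 8020 + 7410 + 4720 = 24230 N/m.
ω_n = √(k_eq/m) = √(24230/126) = √192.3 = 13.87 rad/s.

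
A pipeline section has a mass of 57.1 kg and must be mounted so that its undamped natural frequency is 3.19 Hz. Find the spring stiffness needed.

ω_n = 2πf_n = 2π × 3.19 = 20.04 rad/s.
k = m·ω_n² = 57.1 × 20.04² = 57.1 × 401.7 = 22940 N/m.

22900 N/m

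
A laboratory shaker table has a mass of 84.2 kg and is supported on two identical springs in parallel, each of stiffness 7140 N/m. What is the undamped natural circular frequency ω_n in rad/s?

13.0 rad/s

Parallel springs add: k_eq = 2 × 7140 = 14280 N/m.
ω_n = √(k_eq/m) = √(14280/84.2) = √169.6 = 13.02 rad/s.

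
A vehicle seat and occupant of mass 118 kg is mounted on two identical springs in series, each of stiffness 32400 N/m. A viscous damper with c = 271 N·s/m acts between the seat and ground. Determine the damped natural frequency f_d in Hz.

Series springs: 1/k_eq = 2/32400, so k_eq = 32400/2 = 16200 N/m.
ω_n = √(k_eq/m) = √(16200/118) = 11.72 rad/s.
Critical damping c_c = 2√(k_eq·m) = 2√(16200 × 118) = 2765 N·s/m, so ζ = c/c_c = 271/2765 = 0.09800.
ω_d = ω_n√(1 − ζ²) = 11.72 × √(1 − 0.00960) = 11.66 rad/s.
f_d = ω_d/(2π) = 1.856 Hz.

1.86 Hz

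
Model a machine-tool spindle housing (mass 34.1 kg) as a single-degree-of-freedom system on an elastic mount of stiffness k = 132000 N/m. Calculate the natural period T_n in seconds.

0.101 s

ω_n = √(k/m) = √(132000/34.1) = √3871 = 62.22 rad/s.
T_n = 2π/ω_n = 6.283/62.22 = 0.1010 s.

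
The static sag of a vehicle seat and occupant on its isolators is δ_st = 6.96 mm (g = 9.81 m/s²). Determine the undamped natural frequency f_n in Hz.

5.98 Hz

ω_n = √(g/δ_st) = √(9.81/0.00696) = √1409 = 37.54 rad/s.
f_n = ω_n/(2π) = 37.54/6.283 = 5.975 Hz.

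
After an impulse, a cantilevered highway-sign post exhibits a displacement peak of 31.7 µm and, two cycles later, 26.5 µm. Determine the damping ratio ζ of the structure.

0.0143

Logarithmic decrement δ = (1/n)·ln(x₀/x_n) = (1/2)·ln(31.7/26.5) = (1/2)·ln(1.196) = 0.08959.
ζ = δ/√(4π² + δ²) = 0.08959/√(39.48 + 0.00803) = 0.08959/6.284 = 0.01426.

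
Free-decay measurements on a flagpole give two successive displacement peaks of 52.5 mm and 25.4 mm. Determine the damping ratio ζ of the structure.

Logarithmic decrement δ = (1/n)·ln(x₀/x_n) = (1/1)·ln(52.5/25.4) = (1/1)·ln(2.067) = 0.7261.
ζ = δ/√(4π² + δ²) = 0.7261/√(39.48 + 0.527) = 0.7261/6.325 = 0.1148.

0.115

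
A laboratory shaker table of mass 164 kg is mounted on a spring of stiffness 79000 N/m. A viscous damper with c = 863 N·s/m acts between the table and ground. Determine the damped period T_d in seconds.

ω_n = √(k/m) = √(79000/164) = 21.95 rad/s.
Critical damping c_c = 2√(k·m) = 2√(79000 × 164) = 7199 N·s/m, so ζ = c/c_c = 863/7199 = 0.1199.
ω_d = ω_n√(1 − ζ²) = 21.95 × √(1 − 0.0144) = 21.79 rad/s.
T_d = 2π/ω_d = 0.2884 s.

0.288 s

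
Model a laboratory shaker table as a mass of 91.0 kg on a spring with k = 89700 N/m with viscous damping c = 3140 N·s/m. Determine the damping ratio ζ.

0.550

ω_n = √(k/m) = √(89700/91.0) = 31.40 rad/s.
Critical damping c_c = 2√(k·m) = 2√(89700 × 91.0) = 5714 N·s/m, so ζ = c/c_c = 3140/5714 = 0.5495.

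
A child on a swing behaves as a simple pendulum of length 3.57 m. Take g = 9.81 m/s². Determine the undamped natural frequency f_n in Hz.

0.264 Hz

For a simple pendulum ω_n = √(g/L) = √(9.81/3.57) = √2.748 = 1.658 rad/s.
f_n = ω_n/(2π) = 1.658/6.283 = 0.2638 Hz.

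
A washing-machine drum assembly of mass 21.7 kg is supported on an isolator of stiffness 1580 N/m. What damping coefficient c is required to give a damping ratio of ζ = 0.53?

196 N·s/m

c_c = 2√(k·m) = 2√(1580 × 21.7) = 370.3 N·s/m.
c = ζ·c_c = 0.53 × 370.3 = 196.3 N·s/m.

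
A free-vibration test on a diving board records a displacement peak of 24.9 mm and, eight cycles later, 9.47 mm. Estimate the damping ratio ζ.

Logarithmic decrement δ = (1/n)·ln(x₀/x_n) = (1/8)·ln(24.9/9.47) = (1/8)·ln(2.629) = 0.1208.
ζ = δ/√(4π² + δ²) = 0.1208/√(39.48 + 0.0146) = 0.1208/6.284 = 0.01923.

0.0192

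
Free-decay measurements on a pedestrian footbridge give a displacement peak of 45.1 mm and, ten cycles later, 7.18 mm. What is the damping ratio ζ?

0.0292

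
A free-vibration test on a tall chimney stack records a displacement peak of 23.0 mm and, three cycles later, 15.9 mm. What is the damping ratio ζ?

Logarithmic decrement δ = (1/n)·ln(x₀/x_n) = (1/3)·ln(23.0/15.9) = (1/3)·ln(1.447) = 0.1231.
ζ = δ/√(4π² + δ²) = 0.1231/√(39.48 + 0.0151) = 0.1231/6.284 = 0.01958.

0.0196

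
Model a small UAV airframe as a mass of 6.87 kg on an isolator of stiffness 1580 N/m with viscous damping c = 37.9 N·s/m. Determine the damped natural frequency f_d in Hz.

2.37 Hz

ω_n = √(k/m) = √(1580/6.87) = 15.17 rad/s.
Critical damping c_c = 2√(k·m) = 2√(1580 × 6.87) = 208.4 N·s/m, so ζ = c/c_c = 37.9/208.4 = 0.1819.
ω_d = ω_n√(1 − ζ²) = 15.17 × √(1 − 0.0331) = 14.91 rad/s.
f_d = ω_d/(2π) = 2.373 Hz.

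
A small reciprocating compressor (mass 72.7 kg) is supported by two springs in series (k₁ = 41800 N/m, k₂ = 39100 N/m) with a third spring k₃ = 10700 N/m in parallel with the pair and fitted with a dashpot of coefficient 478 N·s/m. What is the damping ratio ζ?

0.159

Series pair: k_s = k₁k₂/(k₁+k₂) = (41800)(39100)/(41800 + 39100) = 20200 N/m. In parallel with k₃: k_eq = 20200 + 10700 = 30900 N/m.
ω_n = √(k_eq/m) = √(30900/72.7) = 20.62 rad/s.
Critical damping c_c = 2√(k_eq·m) = 2√(30900 × 72.7) = 2998 N·s/m, so ζ = c/c_c = 478/2998 = 0.1595.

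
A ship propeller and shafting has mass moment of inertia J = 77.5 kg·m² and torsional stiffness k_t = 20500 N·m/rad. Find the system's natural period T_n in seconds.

0.386 s

ω_n = √(k_t/J) = √(20500/77.5) = √264.5 = 16.26 rad/s.
T_n = 2π/ω_n = 6.283/16.26 = 0.3863 s.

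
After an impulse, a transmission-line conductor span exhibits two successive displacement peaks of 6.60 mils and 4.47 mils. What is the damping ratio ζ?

Logarithmic decrement δ = (1/n)·ln(x₀/x_n) = (1/1)·ln(6.60/4.47) = (1/1)·ln(1.477) = 0.3897.
ζ = δ/√(4π² + δ²) = 0.3897/√(39.48 + 0.152) = 0.3897/6.295 = 0.06190.

0.0619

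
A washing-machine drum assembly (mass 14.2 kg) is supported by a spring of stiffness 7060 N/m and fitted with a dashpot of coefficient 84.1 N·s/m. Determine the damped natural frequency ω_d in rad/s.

ω_n = √(k/m) = √(7060/14.2) = 22.30 rad/s.
Critical damping c_c = 2√(k·m) = 2√(7060 × 14.2) = 633.3 N·s/m, so ζ = c/c_c = 84.1/633.3 = 0.1328.
ω_d = ω_n√(1 − ζ²) = 22.30 × √(1 − 0.0176) = 22.10 rad/s.

22.1 rad/s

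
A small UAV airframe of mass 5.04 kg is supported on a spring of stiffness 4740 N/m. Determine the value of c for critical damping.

c_c = 2√(k·m) = 2√(4740 × 5.04) = 2 × 154.6 = 309.1 N·s/m.

309 N·s/m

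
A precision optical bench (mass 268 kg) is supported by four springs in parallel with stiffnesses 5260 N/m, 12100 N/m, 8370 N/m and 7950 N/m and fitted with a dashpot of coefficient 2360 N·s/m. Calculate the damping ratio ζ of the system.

0.393

Parallel springs add: k_eq = 5260 + 12100 + 8370 + 7950 = 33680 N/m.
ω_n = √(k_eq/m) = √(33680/268) = 11.21 rad/s.
Critical damping c_c = 2√(k_eq·m) = 2√(33680 × 268) = 6009 N·s/m, so ζ = c/c_c = 2360/6009 = 0.3928.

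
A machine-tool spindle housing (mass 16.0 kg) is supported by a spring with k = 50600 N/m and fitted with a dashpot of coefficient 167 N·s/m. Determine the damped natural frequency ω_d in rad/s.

ω_n = √(k/m) = √(50600/16.0) = 56.24 rad/s.
Critical damping c_c = 2√(k·m) = 2√(50600 × 16.0) = 1800 N·s/m, so ζ = c/c_c = 167/1800 = 0.09280.
ω_d = ω_n√(1 − ζ²) = 56.24 × √(1 − 0.00861) = 55.99 rad/s.

56.0 rad/s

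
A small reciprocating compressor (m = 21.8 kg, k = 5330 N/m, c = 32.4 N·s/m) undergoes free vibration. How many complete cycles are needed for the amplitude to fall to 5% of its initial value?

11 cycles

ζ = c/(2√(km)) = 32.4/(2√(5330 × 21.8)) = 32.4/681.7 = 0.04753.
Logarithmic decrement δ = 2πζ/√(1 − ζ²) = 2π × 0.04753/√(1 − 0.00226) = 0.2989.
x_n/x₀ = e^(−nδ) ≤ 0.05; take ln: n ≥ ln(1/0.05)/δ = 2.996/0.2989 = 10.02.
So 11 complete cycles are required.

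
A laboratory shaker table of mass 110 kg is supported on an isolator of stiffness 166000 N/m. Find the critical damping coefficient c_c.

8550 N·s/m

c_c = 2√(k·m) = 2√(166000 × 110) = 2 × 4273 = 8546 N·s/m.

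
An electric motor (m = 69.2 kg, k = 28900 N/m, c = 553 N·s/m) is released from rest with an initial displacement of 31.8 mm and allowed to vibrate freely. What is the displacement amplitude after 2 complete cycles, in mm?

2.60 mm

ζ = c/(2√(km)) = 553/(2√(28900 × 69.2)) = 553/2828 = 0.1955.
Logarithmic decrement δ = 2πζ/√(1 − ζ²) = 2π × 0.1955/√(1 − 0.0382) = 1.253.
After n cycles, x_n/x₀ = e^(−nδ), so x_2 = 31.8 × e^(−2 × 1.253) = 31.8 × 0.08165 = 2.596 mm.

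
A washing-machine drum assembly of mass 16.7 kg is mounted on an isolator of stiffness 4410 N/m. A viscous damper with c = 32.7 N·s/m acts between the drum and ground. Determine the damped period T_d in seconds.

0.387 s

ω_n = √(k/m) = √(4410/16.7) = 16.25 rad/s.
Critical damping c_c = 2√(k·m) = 2√(4410 × 16.7) = 542.8 N·s/m, so ζ = c/c_c = 32.7/542.8 = 0.06025.
ω_d = ω_n√(1 − ζ²) = 16.25 × √(1 − 0.00363) = 16.22 rad/s.
T_d = 2π/ω_d = 0.3874 s.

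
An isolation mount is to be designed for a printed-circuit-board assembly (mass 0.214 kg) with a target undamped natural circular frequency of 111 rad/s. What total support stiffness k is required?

k = m·ω_n² = 0.214 × 111.0² = 0.214 × 12320 = 2637 N/m.

2640 N/m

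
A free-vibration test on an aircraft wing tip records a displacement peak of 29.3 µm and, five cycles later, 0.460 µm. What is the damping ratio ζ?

0.131

Logarithmic decrement δ = (1/n)·ln(x₀/x_n) = (1/5)·ln(29.3/0.460) = (1/5)·ln(63.70) = 0.8308.
ζ = δ/√(4π² + δ²) = 0.8308/√(39.48 + 0.690) = 0.8308/6.338 = 0.1311.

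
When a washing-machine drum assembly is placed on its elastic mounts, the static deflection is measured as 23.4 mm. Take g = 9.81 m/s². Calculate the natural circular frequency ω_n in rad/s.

20.5 rad/s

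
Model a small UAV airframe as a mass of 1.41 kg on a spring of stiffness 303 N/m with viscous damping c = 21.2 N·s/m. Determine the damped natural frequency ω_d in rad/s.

ω_n = √(k/m) = √(303.0/1.41) = 14.66 rad/s.
Critical damping c_c = 2√(k·m) = 2√(303.0 × 1.41) = 41.34 N·s/m, so ζ = c/c_c = 21.2/41.34 = 0.5128.
ω_d = ω_n√(1 − ζ²) = 14.66 × √(1 − 0.263) = 12.58 rad/s.

12.6 rad/s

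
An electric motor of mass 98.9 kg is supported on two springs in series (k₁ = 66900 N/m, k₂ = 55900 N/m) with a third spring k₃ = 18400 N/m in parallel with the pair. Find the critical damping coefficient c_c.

Series pair: k_s = k₁k₂/(k₁+k₂) = (66900)(55900)/(66900 + 55900) = 30450 N/m. In parallel with k₃: k_eq = 30450 + 18400 = 48850 N/m.
c_c = 2√(k_eq·m) = 2√(48850 × 98.9) = 2 × 2198 = 4396 N·s/m.

4400 N·s/m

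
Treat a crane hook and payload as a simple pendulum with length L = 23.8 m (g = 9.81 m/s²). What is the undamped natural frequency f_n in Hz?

0.102 Hz

For a simple pendulum ω_n = √(g/L) = √(9.81/23.8) = √0.4122 = 0.6420 rad/s.
f_n = ω_n/(2π) = 0.6420/6.283 = 0.1022 Hz.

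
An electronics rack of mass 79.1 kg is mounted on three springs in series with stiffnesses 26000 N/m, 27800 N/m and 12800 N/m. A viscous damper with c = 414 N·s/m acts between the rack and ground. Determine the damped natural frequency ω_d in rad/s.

Series springs: 1/k_eq = 1/26000 + 1/27800 + 1/12800 = 0.0001526, so k_eq = 6555 N/m.
ω_n = √(k_eq/m) = √(6555/79.1) = 9.103 rad/s.
Critical damping c_c = 2√(k_eq·m) = 2√(6555 × 79.1) = 1440 N·s/m, so ζ = c/c_c = 414/1440 = 0.2875.
ω_d = ω_n√(1 − ζ²) = 9.103 × √(1 − 0.0826) = 8.719 rad/s.

8.72 rad/s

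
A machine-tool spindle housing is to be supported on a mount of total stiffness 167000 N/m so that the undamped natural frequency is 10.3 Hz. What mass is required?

39.9 kg

ω_n = 2πf_n = 2π × 10.3 = 64.72 rad/s.
m = k/ω_n² = 167000/64.72² = 167000/4188 = 39.87 kg.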